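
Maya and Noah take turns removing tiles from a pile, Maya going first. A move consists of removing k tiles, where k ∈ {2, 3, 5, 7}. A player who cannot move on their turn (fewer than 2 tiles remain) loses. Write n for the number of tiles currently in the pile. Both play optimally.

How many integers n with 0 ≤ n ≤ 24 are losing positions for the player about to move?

Positions with no move are L. A position that does have a move is losing for the player to move precisely when every available move leads to a winning position for the opponent. Fill in the labels:
n=0: no move → L
n=1: no move → L
n=2: W (go to 0, an L position)
n=3: W (go to 1, an L position)
n=4: W (go to 1, an L position)
n=5: W (go to 0, an L position)
n=6: W (go to 1, an L position)
n=7: W (go to 0, an L position)
n=8: W (go to 1, an L position)
n=9: L (options 7(W), 6(W), 4(W), 2(W) are all W)
n=10: L (options 8(W), 7(W), 5(W), 3(W) are all W)
n=11: W (go to 9, an L position)
n=12: W (go to 10, an L position)
n=13: W (go to 10, an L position)
n=14: W (go to 9, an L position)
n=15: W (go to 10, an L position)
n=16: W (go to 9, an L position)
n=17: W (go to 10, an L position)
n=18: L (options 16(W), 15(W), 13(W), 11(W) are all W)
n=19: L (options 17(W), 16(W), 14(W), 12(W) are all W)
n=20: W (go to 18, an L position)
n=21: W (go to 19, an L position)
n=22: W (go to 19, an L position)
n=23: W (go to 18, an L position)
n=24: W (go to 19, an L position)
L entries with 0 ≤ n ≤ 24: n = 0, 1, 9, 10, 18, 19; that makes 6.

6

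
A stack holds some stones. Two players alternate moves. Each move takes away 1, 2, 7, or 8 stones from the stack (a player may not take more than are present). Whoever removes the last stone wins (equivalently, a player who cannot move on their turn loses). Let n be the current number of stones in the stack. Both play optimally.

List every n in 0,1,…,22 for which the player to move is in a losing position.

Label each position W (a win for the player to move) or L (a loss). A position with no legal move is L; any other position is W exactly when some move reaches an L, and L when every move reaches a W.
n=0: no move → L
n=1: can move to 0, which is L ⇒ W
n=2: can move to 0, which is L ⇒ W
n=3: moves to 2(W), 1(W); every one is W ⇒ L
n=4: can move to 3, which is L ⇒ W
n=5: can move to 3, which is L ⇒ W
n=6: moves to 5(W), 4(W); every one is W ⇒ L
n=7: can move to 6, which is L ⇒ W
n=8: can move to 6, which is L ⇒ W
n=9: moves to 8(W), 7(W), 2(W), 1(W); every one is W ⇒ L
n=10: can move to 9, which is L ⇒ W
n=11: can move to 9, which is L ⇒ W
n=12: moves to 11(W), 10(W), 5(W), 4(W); every one is W ⇒ L
n=13: can move to 12, which is L ⇒ W
n=14: can move to 12, which is L ⇒ W
n=15: moves to 14(W), 13(W), 8(W), 7(W); every one is W ⇒ L
n=16: can move to 15, which is L ⇒ W
n=17: can move to 15, which is L ⇒ W
n=18: moves to 17(W), 16(W), 11(W), 10(W); every one is W ⇒ L
n=19: can move to 18, which is L ⇒ W
n=20: can move to 18, which is L ⇒ W
n=21: moves to 20(W), 19(W), 14(W), 13(W); every one is W ⇒ L
n=22: can move to 21, which is L ⇒ W
The losing starting values of n are exactly the entries labelled L in this table (8 of them).

0, 3, 6, 9, 12, 15, 18, 21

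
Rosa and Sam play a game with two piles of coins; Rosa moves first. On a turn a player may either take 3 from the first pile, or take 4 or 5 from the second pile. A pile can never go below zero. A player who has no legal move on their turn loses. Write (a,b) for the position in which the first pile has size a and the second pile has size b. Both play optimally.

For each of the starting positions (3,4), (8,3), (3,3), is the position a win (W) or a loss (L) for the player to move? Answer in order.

Classify positions by backward induction: terminal positions (no move available) are L. From any other position, the mover wins iff some move reaches an L.
No move ever increases a pile, so every position that can arise here has a ≤ 8 and b ≤ 4; it is enough to label the cells with 0 ≤ a ≤ 8 and 0 ≤ b ≤ 4.
Every move lowers a or b (never raises either), so fill the grid row by row in increasing a, and left to right within a row: each cell's successors are then already labelled.
      b=0  b=1  b=2  b=3  b=4
a=0:    L    L    L    L    W
a=1:    L    L    L    L    W
a=2:    L    L    L    L    W
a=3:    W    W    W    W    L
a=4:    W    W    W    W    L
a=5:    W    W    W    W    L
a=6:    L    L    L    L    W
a=7:    L    L    L    L    W
a=8:    L    L    L    L    W
Cells with no legal move (terminal, hence L): (0,0), (0,1), (0,2), (0,3), (1,0), (1,1), (1,2), (1,3), (2,0), (2,1), (2,2), (2,3).
The remaining L cells, each justified by listing all of its moves:
(3,4): →(0,4)(W), (3,0)(W) — all W, so L
(4,4): →(1,4)(W), (4,0)(W) — all W, so L
(5,4): →(2,4)(W), (5,0)(W) — all W, so L
(6,0): →(3,0)(W) only, which is W, so L
(6,1): →(3,1)(W) only, which is W, so L
(6,2): →(3,2)(W) only, which is W, so L
(6,3): →(3,3)(W) only, which is W, so L
(7,0): →(4,0)(W) only, which is W, so L
(7,1): →(4,1)(W) only, which is W, so L
(7,2): →(4,2)(W) only, which is W, so L
(7,3): →(4,3)(W) only, which is W, so L
(8,0): →(5,0)(W) only, which is W, so L
(8,1): →(5,1)(W) only, which is W, so L
(8,2): →(5,2)(W) only, which is W, so L
(8,3): →(5,3)(W) only, which is W, so L
Every other cell has at least one move into one of the L cells above, so it is W.
(3,4): one of the L cells justified above, so L
(8,3): one of the L cells justified above, so L
(3,3): the move to (0,3) reaches an L cell, so W

(3,4): L, (8,3): L, (3,3): W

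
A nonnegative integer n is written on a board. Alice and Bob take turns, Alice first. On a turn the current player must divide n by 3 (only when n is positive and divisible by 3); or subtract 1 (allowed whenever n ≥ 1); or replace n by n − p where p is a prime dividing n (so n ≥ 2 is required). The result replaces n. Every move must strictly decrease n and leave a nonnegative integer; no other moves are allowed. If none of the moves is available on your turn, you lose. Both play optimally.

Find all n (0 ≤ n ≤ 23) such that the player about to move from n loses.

Use the standard recursion: the mover loses at a terminal position; elsewhere, the mover wins exactly when some move hands the opponent an L position.
n=0: no move → L
n=1: W (go to 0, an L position)
n=2: W (go to 0, an L position)
n=3: W (go to 0, an L position)
n=4: L (options 2(W), 3(W) are all W)
n=5: W (go to 0, an L position)
n=6: W (go to 4, an L position)
n=7: W (go to 0, an L position)
n=8: L (options 6(W), 7(W) are all W)
n=9: W (go to 8, an L position)
n=10: W (go to 8, an L position)
n=11: W (go to 0, an L position)
n=12: W (go to 4, an L position)
n=13: W (go to 0, an L position)
n=14: L (options 7(W), 12(W), 13(W) are all W)
n=15: W (go to 14, an L position)
n=16: W (go to 14, an L position)
n=17: W (go to 0, an L position)
n=18: L (options 6(W), 15(W), 16(W), 17(W) are all W)
n=19: W (go to 0, an L position)
n=20: W (go to 18, an L position)
n=21: W (go to 14, an L position)
n=22: L (options 11(W), 20(W), 21(W) are all W)
n=23: W (go to 0, an L position)
The losing starting values of n are exactly the entries labelled L in this table (6 of them).

0, 4, 8, 14, 18, 22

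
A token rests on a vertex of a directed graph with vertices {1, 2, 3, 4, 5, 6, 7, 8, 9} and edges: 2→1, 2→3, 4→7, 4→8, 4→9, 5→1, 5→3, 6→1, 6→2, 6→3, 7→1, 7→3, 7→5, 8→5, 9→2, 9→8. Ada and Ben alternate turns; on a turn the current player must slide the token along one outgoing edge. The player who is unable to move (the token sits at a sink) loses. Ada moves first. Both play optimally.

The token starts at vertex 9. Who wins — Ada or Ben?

Ada wins.

Use the standard recursion: the mover loses at a terminal position; elsewhere, the mover wins exactly when some move hands the opponent an L position.
Every edge goes from a vertex to one that appears earlier in the order 1, 3, 2, 5, 8, 6, 7, 9, 4, so processing vertices in that order labels each vertex after all of its successors.
1: no outgoing edge → L
3: no outgoing edge → L
2: →3(L), so W
5: →3(L), so W
8: →5(W) only, which is W, so L
6: →3(L), so W
7: →3(L), so W
9: →8(L), so W
4: →8(L), so W
From 9 Ada can move to 8, reaching an L position.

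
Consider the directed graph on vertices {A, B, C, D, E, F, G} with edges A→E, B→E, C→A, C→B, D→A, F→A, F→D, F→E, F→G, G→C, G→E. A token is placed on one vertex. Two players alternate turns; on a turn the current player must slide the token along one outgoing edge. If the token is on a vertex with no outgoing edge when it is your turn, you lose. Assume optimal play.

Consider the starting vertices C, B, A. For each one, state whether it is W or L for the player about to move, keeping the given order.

Use the standard recursion: the mover loses at a terminal position; elsewhere, the mover wins exactly when some move hands the opponent an L position.
Every edge goes from a vertex to one that appears earlier in the order E, A, B, C, G, D, F, so processing vertices in that order labels each vertex after all of its successors.
E: no outgoing edge → L
A: can move to E, which is L ⇒ W
B: can move to E, which is L ⇒ W
C: moves to B(W), A(W); every one is W ⇒ L
G: can move to C, which is L ⇒ W
D: the only move is to A(W), a W ⇒ L
F: can move to D, which is L ⇒ W

C: L, B: W, A: W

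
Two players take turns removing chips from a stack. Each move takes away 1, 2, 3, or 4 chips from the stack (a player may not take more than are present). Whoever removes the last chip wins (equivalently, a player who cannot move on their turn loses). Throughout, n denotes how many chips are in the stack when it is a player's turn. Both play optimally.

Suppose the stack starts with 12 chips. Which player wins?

The first player wins.

Positions with no move are L. A position that does have a move is losing for the player to move precisely when every available move leads to a winning position for the opponent. Fill in the labels:
n=0: no move → L
n=1: W (go to 0, an L position)
n=2: W (go to 0, an L position)
n=3: W (go to 0, an L position)
n=4: W (go to 0, an L position)
n=5: L (options 4(W), 3(W), 2(W), 1(W) are all W)
n=6: W (go to 5, an L position)
n=7: W (go to 5, an L position)
n=8: W (go to 5, an L position)
n=9: W (go to 5, an L position)
n=10: L (options 9(W), 8(W), 7(W), 6(W) are all W)
n=11: W (go to 10, an L position)
n=12: W (go to 10, an L position)
The starting position 12 is W: the player to move should remove 2, leaving 10, handing over an L position.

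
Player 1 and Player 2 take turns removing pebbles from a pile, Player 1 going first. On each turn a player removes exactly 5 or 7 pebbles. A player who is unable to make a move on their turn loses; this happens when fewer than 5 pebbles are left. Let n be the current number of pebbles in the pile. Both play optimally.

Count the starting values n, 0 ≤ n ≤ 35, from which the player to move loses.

Compute win/loss labels from the base case upward. A position with no move is L. Any other position is W if it can reach an L in one move, else L.
n=0: no move → L
n=1: no move → L
n=2: no move → L
n=3: no move → L
n=4: no move → L
n=5: reaches L-position 0 → W
n=6: reaches L-position 1 → W
n=7: reaches L-position 2 → W
n=8: reaches L-position 3 → W
n=9: reaches L-position 4 → W
n=10: reaches L-position 3 → W
n=11: reaches L-position 4 → W
n=12: only reaches 7(W), 5(W), all W → L
n=13: only reaches 8(W), 6(W), all W → L
n=14: only reaches 9(W), 7(W), all W → L
n=15: only reaches 10(W), 8(W), all W → L
n=16: only reaches 11(W), 9(W), all W → L
n=17: reaches L-position 12 → W
n=18: reaches L-position 13 → W
n=19: reaches L-position 14 → W
n=20: reaches L-position 15 → W
n=21: reaches L-position 16 → W
n=22: reaches L-position 15 → W
n=23: reaches L-position 16 → W
n=24: only reaches 19(W), 17(W), all W → L
n=25: only reaches 20(W), 18(W), all W → L
n=26: only reaches 21(W), 19(W), all W → L
n=27: only reaches 22(W), 20(W), all W → L
n=28: only reaches 23(W), 21(W), all W → L
n=29: reaches L-position 24 → W
n=30: reaches L-position 25 → W
n=31: reaches L-position 26 → W
n=32: reaches L-position 27 → W
n=33: reaches L-position 28 → W
n=34: reaches L-position 27 → W
n=35: reaches L-position 28 → W
L entries with 0 ≤ n ≤ 35: n = 0, 1, 2, 3, 4, 12, 13, 14, 15, 16, 24, 25, 26, 27, 28; that makes 15.

15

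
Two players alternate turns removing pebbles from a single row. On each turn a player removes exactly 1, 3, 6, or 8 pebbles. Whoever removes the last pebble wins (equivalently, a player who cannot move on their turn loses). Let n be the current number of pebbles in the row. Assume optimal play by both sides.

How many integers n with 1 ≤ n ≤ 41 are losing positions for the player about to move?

Work bottom-up. With no move the player to move loses. Otherwise the position is W if at least one move leads to an L position for the opponent, and L if every move leads to a W.
n=0: no move → L
n=1: can move to 0, which is L ⇒ W
n=2: the only move is to 1(W), a W ⇒ L
n=3: can move to 2, which is L ⇒ W
n=4: moves to 3(W), 1(W); every one is W ⇒ L
n=5: can move to 4, which is L ⇒ W
n=6: can move to 0, which is L ⇒ W
n=7: can move to 4, which is L ⇒ W
n=8: can move to 2, which is L ⇒ W
n=9: moves to 8(W), 6(W), 3(W), 1(W); every one is W ⇒ L
n=10: can move to 9, which is L ⇒ W
n=11: moves to 10(W), 8(W), 5(W), 3(W); every one is W ⇒ L
n=12: can move to 11, which is L ⇒ W
n=13: moves to 12(W), 10(W), 7(W), 5(W); every one is W ⇒ L
n=14: can move to 13, which is L ⇒ W
n=15: can move to 9, which is L ⇒ W
n=16: can move to 13, which is L ⇒ W
n=17: can move to 11, which is L ⇒ W
n=18: moves to 17(W), 15(W), 12(W), 10(W); every one is W ⇒ L
n=19: can move to 18, which is L ⇒ W
n=20: moves to 19(W), 17(W), 14(W), 12(W); every one is W ⇒ L
n=21: can move to 20, which is L ⇒ W
n=22: moves to 21(W), 19(W), 16(W), 14(W); every one is W ⇒ L
n=23: can move to 22, which is L ⇒ W
n=24: can move to 18, which is L ⇒ W
n=25: can move to 22, which is L ⇒ W
n=26: can move to 20, which is L ⇒ W
n=27: moves to 26(W), 24(W), 21(W), 19(W); every one is W ⇒ L
n=28: can move to 27, which is L ⇒ W
n=29: moves to 28(W), 26(W), 23(W), 21(W); every one is W ⇒ L
n=30: can move to 29, which is L ⇒ W
n=31: moves to 30(W), 28(W), 25(W), 23(W); every one is W ⇒ L
n=32: can move to 31, which is L ⇒ W
n=33: can move to 27, which is L ⇒ W
n=34: can move to 31, which is L ⇒ W
n=35: can move to 29, which is L ⇒ W
n=36: moves to 35(W), 33(W), 30(W), 28(W); every one is W ⇒ L
n=37: can move to 36, which is L ⇒ W
n=38: moves to 37(W), 35(W), 32(W), 30(W); every one is W ⇒ L
n=39: can move to 38, which is L ⇒ W
n=40: moves to 39(W), 37(W), 34(W), 32(W); every one is W ⇒ L
n=41: can move to 40, which is L ⇒ W
L entries with 1 ≤ n ≤ 41 (n=0 is outside the asked range and is not counted): n = 2, 4, 9, 11, 13, 18, 20, 22, 27, 29, 31, 36, 38, 40; that makes 14.

14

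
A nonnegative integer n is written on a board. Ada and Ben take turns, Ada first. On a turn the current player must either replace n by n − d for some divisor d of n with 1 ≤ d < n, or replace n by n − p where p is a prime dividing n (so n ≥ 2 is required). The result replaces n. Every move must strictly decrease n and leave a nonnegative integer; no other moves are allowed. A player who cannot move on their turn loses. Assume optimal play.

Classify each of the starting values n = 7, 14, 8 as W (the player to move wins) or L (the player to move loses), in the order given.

Compute win/loss labels from the base case upward. A position with no move is L. Any other position is W if it can reach an L in one move, else L.
n=0: no move → L
n=1: no move → L
n=2: reaches L-position 0 → W
n=3: reaches L-position 0 → W
n=4: only reaches 2(W), 3(W), all W → L
n=5: reaches L-position 0 → W
n=6: reaches L-position 4 → W
n=7: reaches L-position 0 → W
n=8: reaches L-position 4 → W
n=9: only reaches 6(W), 8(W), all W → L
n=10: reaches L-position 9 → W
n=11: reaches L-position 0 → W
n=12: reaches L-position 9 → W
n=13: reaches L-position 0 → W
n=14: only reaches 7(W), 12(W), 13(W), all W → L

7: W, 14: L, 8: W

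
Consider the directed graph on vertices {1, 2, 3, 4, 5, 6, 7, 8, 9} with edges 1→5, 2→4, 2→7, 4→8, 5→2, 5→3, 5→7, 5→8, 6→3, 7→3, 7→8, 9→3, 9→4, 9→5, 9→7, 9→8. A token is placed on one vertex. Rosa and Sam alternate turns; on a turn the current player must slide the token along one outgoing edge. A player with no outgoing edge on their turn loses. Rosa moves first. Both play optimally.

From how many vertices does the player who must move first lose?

4

Classify positions by backward induction: terminal positions (no move available) are L. From any other position, the mover wins iff some move reaches an L.
Every edge goes from a vertex to one that appears earlier in the order 3, 8, 4, 7, 2, 5, 1, 9, 6, so processing vertices in that order labels each vertex after all of its successors.
3: no outgoing edge → L
8: no outgoing edge → L
4: W (go to 8, an L position)
7: W (go to 8, an L position)
2: L (options 7(W), 4(W) are all W)
5: W (go to 2, an L position)
1: L (sole option 5(W) is W)
9: W (go to 8, an L position)
6: W (go to 3, an L position)
The L vertices are 1, 2, 3, 8; that is 4 in all.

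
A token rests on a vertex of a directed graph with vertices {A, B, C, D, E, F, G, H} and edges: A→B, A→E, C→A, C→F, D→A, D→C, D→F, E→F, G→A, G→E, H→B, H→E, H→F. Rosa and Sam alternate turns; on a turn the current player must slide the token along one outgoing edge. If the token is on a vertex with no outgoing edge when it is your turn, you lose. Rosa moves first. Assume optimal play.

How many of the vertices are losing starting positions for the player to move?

Positions with no move are L. A position that does have a move is losing for the player to move precisely when every available move leads to a winning position for the opponent. Fill in the labels:
Every edge goes from a vertex to one that appears earlier in the order F, B, E, A, C, G, D, H, so processing vertices in that order labels each vertex after all of its successors.
F: no outgoing edge → L
B: no outgoing edge → L
E: W (go to F, an L position)
A: W (go to B, an L position)
C: W (go to F, an L position)
G: L (options A(W), E(W) are all W)
D: W (go to F, an L position)
H: W (go to B, an L position)
The L vertices are B, F, G; that is 3 in all.

3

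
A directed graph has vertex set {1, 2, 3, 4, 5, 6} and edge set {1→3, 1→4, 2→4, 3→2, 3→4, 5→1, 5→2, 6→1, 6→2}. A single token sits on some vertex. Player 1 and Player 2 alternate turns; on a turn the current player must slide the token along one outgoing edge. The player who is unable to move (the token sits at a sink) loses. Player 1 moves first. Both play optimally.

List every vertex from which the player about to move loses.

4, 5, 6

Classify positions by backward induction: terminal positions (no move available) are L. From any other position, the mover wins iff some move reaches an L.
Every edge goes from a vertex to one that appears earlier in the order 4, 2, 3, 1, 6, 5, so processing vertices in that order labels each vertex after all of its successors.
4: no outgoing edge → L
2: reaches L-position 4 → W
3: reaches L-position 4 → W
1: reaches L-position 4 → W
6: only reaches 1(W), 2(W), all W → L
5: only reaches 1(W), 2(W), all W → L
The losing starting vertices are exactly the entries labelled L in this table (3 of them).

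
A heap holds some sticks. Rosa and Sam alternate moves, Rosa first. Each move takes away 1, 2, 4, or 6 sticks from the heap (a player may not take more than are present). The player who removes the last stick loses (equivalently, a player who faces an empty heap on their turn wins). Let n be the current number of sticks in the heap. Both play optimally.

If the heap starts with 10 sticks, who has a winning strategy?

Build the W/L table. Terminal = W. A non-terminal position is W if it has a move to some L; otherwise it is L.
n=0: no move; the opponent has just taken the last stick and therefore loses → W
n=1: only reaches 0(W), which is W → L
n=2: reaches L-position 1 → W
n=3: reaches L-position 1 → W
n=4: only reaches 3(W), 2(W), 0(W), all W → L
n=5: reaches L-position 4 → W
n=6: reaches L-position 4 → W
n=7: reaches L-position 1 → W
n=8: reaches L-position 4 → W
n=9: only reaches 8(W), 7(W), 5(W), 3(W), all W → L
n=10: reaches L-position 9 → W
From 10 Rosa can remove 1, leaving 9, reaching an L position.

Rosa wins.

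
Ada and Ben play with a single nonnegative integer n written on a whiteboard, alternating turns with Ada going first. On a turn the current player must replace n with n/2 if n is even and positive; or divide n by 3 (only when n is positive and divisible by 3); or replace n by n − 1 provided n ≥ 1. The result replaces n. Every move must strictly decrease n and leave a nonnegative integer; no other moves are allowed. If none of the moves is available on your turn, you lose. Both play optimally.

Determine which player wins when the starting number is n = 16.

Classify positions by backward induction: terminal positions (no move available) are L. From any other position, the mover wins iff some move reaches an L.
n=0: no move → L
n=1: reaches L-position 0 → W
n=2: only reaches 1(W), which is W → L
n=3: reaches L-position 2 → W
n=4: reaches L-position 2 → W
n=5: only reaches 4(W), which is W → L
n=6: reaches L-position 2 → W
n=7: only reaches 6(W), which is W → L
n=8: reaches L-position 7 → W
n=9: only reaches 3(W), 8(W), all W → L
n=10: reaches L-position 5 → W
n=11: only reaches 10(W), which is W → L
n=12: reaches L-position 11 → W
n=13: only reaches 12(W), which is W → L
n=14: reaches L-position 7 → W
n=15: reaches L-position 5 → W
n=16: only reaches 8(W), 15(W), all W → L
Every move from 16 reaches a W position, so the mover loses.

Ben wins.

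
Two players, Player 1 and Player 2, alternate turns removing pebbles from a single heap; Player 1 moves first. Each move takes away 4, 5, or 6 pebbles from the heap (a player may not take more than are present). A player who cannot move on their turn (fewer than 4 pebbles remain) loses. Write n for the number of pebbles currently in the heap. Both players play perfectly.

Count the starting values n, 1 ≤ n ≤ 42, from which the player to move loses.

Positions with no move are L. A position that does have a move is losing for the player to move precisely when every available move leads to a winning position for the opponent. Fill in the labels:
n=0: no move → L
n=1: no move → L
n=2: no move → L
n=3: no move → L
n=4: can move to 0, which is L ⇒ W
n=5: can move to 1, which is L ⇒ W
n=6: can move to 2, which is L ⇒ W
n=7: can move to 3, which is L ⇒ W
n=8: can move to 3, which is L ⇒ W
n=9: can move to 3, which is L ⇒ W
n=10: moves to 6(W), 5(W), 4(W); every one is W ⇒ L
n=11: moves to 7(W), 6(W), 5(W); every one is W ⇒ L
n=12: moves to 8(W), 7(W), 6(W); every one is W ⇒ L
n=13: moves to 9(W), 8(W), 7(W); every one is W ⇒ L
n=14: can move to 10, which is L ⇒ W
n=15: can move to 11, which is L ⇒ W
n=16: can move to 12, which is L ⇒ W
n=17: can move to 13, which is L ⇒ W
n=18: can move to 13, which is L ⇒ W
n=19: can move to 13, which is L ⇒ W
n=20: moves to 16(W), 15(W), 14(W); every one is W ⇒ L
n=21: moves to 17(W), 16(W), 15(W); every one is W ⇒ L
n=22: moves to 18(W), 17(W), 16(W); every one is W ⇒ L
n=23: moves to 19(W), 18(W), 17(W); every one is W ⇒ L
n=24: can move to 20, which is L ⇒ W
n=25: can move to 21, which is L ⇒ W
n=26: can move to 22, which is L ⇒ W
n=27: can move to 23, which is L ⇒ W
n=28: can move to 23, which is L ⇒ W
n=29: can move to 23, which is L ⇒ W
n=30: moves to 26(W), 25(W), 24(W); every one is W ⇒ L
n=31: moves to 27(W), 26(W), 25(W); every one is W ⇒ L
n=32: moves to 28(W), 27(W), 26(W); every one is W ⇒ L
n=33: moves to 29(W), 28(W), 27(W); every one is W ⇒ L
n=34: can move to 30, which is L ⇒ W
n=35: can move to 31, which is L ⇒ W
n=36: can move to 32, which is L ⇒ W
n=37: can move to 33, which is L ⇒ W
n=38: can move to 33, which is L ⇒ W
n=39: can move to 33, which is L ⇒ W
n=40: moves to 36(W), 35(W), 34(W); every one is W ⇒ L
n=41: moves to 37(W), 36(W), 35(W); every one is W ⇒ L
n=42: moves to 38(W), 37(W), 36(W); every one is W ⇒ L
L entries with 1 ≤ n ≤ 42 (n=0 is outside the asked range and is not counted): n = 1, 2, 3, 10, 11, 12, 13, 20, 21, 22, 23, 30, 31, 32, 33, 40, 41, 42; that makes 18.

18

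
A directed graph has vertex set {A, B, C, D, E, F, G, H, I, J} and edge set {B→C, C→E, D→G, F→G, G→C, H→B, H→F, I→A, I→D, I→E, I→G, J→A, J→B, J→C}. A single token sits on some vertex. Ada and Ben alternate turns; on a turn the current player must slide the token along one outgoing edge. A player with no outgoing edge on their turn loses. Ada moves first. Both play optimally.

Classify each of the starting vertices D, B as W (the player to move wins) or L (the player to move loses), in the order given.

Build the W/L table. Terminal = L. A non-terminal position is W if it has a move to some L; otherwise it is L.
Every edge goes from a vertex to one that appears earlier in the order E, A, C, B, G, D, I, F, H, J, so processing vertices in that order labels each vertex after all of its successors.
E: no outgoing edge → L
A: no outgoing edge → L
C: W (go to E, an L position)
B: L (sole option C(W) is W)
G: L (sole option C(W) is W)
D: W (go to G, an L position)
I: W (go to G, an L position)
F: W (go to G, an L position)
H: W (go to B, an L position)
J: W (go to B, an L position)

D: W, B: L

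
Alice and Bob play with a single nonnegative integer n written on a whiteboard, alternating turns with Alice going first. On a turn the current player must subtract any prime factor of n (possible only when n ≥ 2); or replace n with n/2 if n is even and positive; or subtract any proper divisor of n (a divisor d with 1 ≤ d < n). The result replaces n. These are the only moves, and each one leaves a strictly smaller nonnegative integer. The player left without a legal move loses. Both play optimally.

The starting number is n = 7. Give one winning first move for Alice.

Move to 0.

Work bottom-up. With no move the player to move loses. Otherwise the position is W if at least one move leads to an L position for the opponent, and L if every move leads to a W.
n=0: no move → L
n=1: no move → L
n=2: reaches L-position 0 → W
n=3: reaches L-position 0 → W
n=4: only reaches 2(W), 3(W), all W → L
n=5: reaches L-position 0 → W
n=6: reaches L-position 4 → W
n=7: reaches L-position 0 → W
From 7, the L positions reachable in one move are: 0.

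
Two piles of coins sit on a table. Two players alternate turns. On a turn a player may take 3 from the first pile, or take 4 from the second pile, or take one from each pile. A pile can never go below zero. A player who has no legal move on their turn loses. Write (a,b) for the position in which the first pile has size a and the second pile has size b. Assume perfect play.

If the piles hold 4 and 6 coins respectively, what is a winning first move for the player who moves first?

Move to (1,6).

Work bottom-up. With no move the player to move loses. Otherwise the position is W if at least one move leads to an L position for the opponent, and L if every move leads to a W.
No move ever increases a pile, so every position that can arise here has a ≤ 4 and b ≤ 6; it is enough to label the cells with 0 ≤ a ≤ 4 and 0 ≤ b ≤ 6.
Every move lowers a or b (never raises either), so fill the grid row by row in increasing a, and left to right within a row: each cell's successors are then already labelled.
      b=0  b=1  b=2  b=3  b=4  b=5  b=6
a=0:    L    L    L    L    W    W    W
a=1:    L    W    W    W    W    L    L
a=2:    L    W    L    L    W    L    W
a=3:    W    W    W    W    W    L    W
a=4:    W    L    L    L    L    W    W
Cells with no legal move (terminal, hence L): (0,0), (0,1), (0,2), (0,3), (1,0), (2,0).
The remaining L cells, each justified by listing all of its moves:
(1,5): moves to (1,1)(W), (0,4)(W); every one is W ⇒ L
(1,6): moves to (1,2)(W), (0,5)(W); every one is W ⇒ L
(2,2): the only move is to (1,1)(W), a W ⇒ L
(2,3): the only move is to (1,2)(W), a W ⇒ L
(2,5): moves to (2,1)(W), (1,4)(W); every one is W ⇒ L
(3,5): moves to (0,5)(W), (3,1)(W), (2,4)(W); every one is W ⇒ L
(4,1): moves to (1,1)(W), (3,0)(W); every one is W ⇒ L
(4,2): moves to (1,2)(W), (3,1)(W); every one is W ⇒ L
(4,3): moves to (1,3)(W), (3,2)(W); every one is W ⇒ L
(4,4): moves to (1,4)(W), (4,0)(W), (3,3)(W); every one is W ⇒ L
Every other cell has at least one move into one of the L cells above, so it is W.
From (4,6), the L positions reachable in one move are: (1,6), (4,2), (3,5). Any move reaching one of these is winning.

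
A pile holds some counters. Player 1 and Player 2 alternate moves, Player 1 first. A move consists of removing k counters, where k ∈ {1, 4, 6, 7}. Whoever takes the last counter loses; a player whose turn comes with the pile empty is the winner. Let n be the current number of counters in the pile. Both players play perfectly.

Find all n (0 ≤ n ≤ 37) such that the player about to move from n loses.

Positions with no move are W. A position that does have a move is losing for the player to move precisely when every available move leads to a winning position for the opponent. Fill in the labels:
n=0: no move; the opponent has just taken the last counter and therefore loses → W
n=1: the only move is to 0(W), a W ⇒ L
n=2: can move to 1, which is L ⇒ W
n=3: the only move is to 2(W), a W ⇒ L
n=4: can move to 3, which is L ⇒ W
n=5: can move to 1, which is L ⇒ W
n=6: moves to 5(W), 2(W), 0(W); every one is W ⇒ L
n=7: can move to 6, which is L ⇒ W
n=8: can move to 1, which is L ⇒ W
n=9: can move to 3, which is L ⇒ W
n=10: can move to 6, which is L ⇒ W
n=11: moves to 10(W), 7(W), 5(W), 4(W); every one is W ⇒ L
n=12: can move to 11, which is L ⇒ W
n=13: can move to 6, which is L ⇒ W
n=14: moves to 13(W), 10(W), 8(W), 7(W); every one is W ⇒ L
n=15: can move to 14, which is L ⇒ W
n=16: moves to 15(W), 12(W), 10(W), 9(W); every one is W ⇒ L
n=17: can move to 16, which is L ⇒ W
n=18: can move to 14, which is L ⇒ W
n=19: moves to 18(W), 15(W), 13(W), 12(W); every one is W ⇒ L
n=20: can move to 19, which is L ⇒ W
n=21: can move to 14, which is L ⇒ W
n=22: can move to 16, which is L ⇒ W
n=23: can move to 19, which is L ⇒ W
n=24: moves to 23(W), 20(W), 18(W), 17(W); every one is W ⇒ L
n=25: can move to 24, which is L ⇒ W
n=26: can move to 19, which is L ⇒ W
n=27: moves to 26(W), 23(W), 21(W), 20(W); every one is W ⇒ L
n=28: can move to 27, which is L ⇒ W
n=29: moves to 28(W), 25(W), 23(W), 22(W); every one is W ⇒ L
n=30: can move to 29, which is L ⇒ W
n=31: can move to 27, which is L ⇒ W
n=32: moves to 31(W), 28(W), 26(W), 25(W); every one is W ⇒ L
n=33: can move to 32, which is L ⇒ W
n=34: can move to 27, which is L ⇒ W
n=35: can move to 29, which is L ⇒ W
n=36: can move to 32, which is L ⇒ W
n=37: moves to 36(W), 33(W), 31(W), 30(W); every one is W ⇒ L
Reading off the rows marked L gives the requested list; there are 12 such values of n.

1, 3, 6, 11, 14, 16, 19, 24, 27, 29, 32, 37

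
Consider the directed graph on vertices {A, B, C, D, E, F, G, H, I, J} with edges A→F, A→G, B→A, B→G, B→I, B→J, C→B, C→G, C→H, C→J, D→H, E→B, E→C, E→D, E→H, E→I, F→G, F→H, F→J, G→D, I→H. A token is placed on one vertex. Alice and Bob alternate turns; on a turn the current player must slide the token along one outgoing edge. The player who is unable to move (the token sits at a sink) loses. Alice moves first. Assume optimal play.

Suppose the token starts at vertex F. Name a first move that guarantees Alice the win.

Move to G.

Compute win/loss labels from the base case upward. A position with no move is L. Any other position is W if it can reach an L in one move, else L.
Every edge goes from a vertex to one that appears earlier in the order H, J, D, G, F, A, I, B, C, E, so processing vertices in that order labels each vertex after all of its successors.
H: no outgoing edge → L
J: no outgoing edge → L
D: →H(L), so W
G: →D(W) only, which is W, so L
F: →G(L), so W
A: →G(L), so W
I: →H(L), so W
B: →G(L), so W
C: →G(L), so W
E: →H(L), so W
From F, the L positions reachable in one move are: G, J, H. Any move reaching one of these is winning.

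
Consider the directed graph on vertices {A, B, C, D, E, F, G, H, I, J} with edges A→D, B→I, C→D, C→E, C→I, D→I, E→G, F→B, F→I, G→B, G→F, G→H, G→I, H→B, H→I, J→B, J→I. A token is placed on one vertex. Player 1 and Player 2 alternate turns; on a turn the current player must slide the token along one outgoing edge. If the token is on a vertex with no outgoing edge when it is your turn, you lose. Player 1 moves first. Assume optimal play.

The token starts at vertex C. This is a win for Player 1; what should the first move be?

Move to E.

Positions with no move are L. A position that does have a move is losing for the player to move precisely when every available move leads to a winning position for the opponent. Fill in the labels:
Every edge goes from a vertex to one that appears earlier in the order I, B, F, H, G, J, D, A, E, C, so processing vertices in that order labels each vertex after all of its successors.
I: no outgoing edge → L
B: reaches L-position I → W
F: reaches L-position I → W
H: reaches L-position I → W
G: reaches L-position I → W
J: reaches L-position I → W
D: reaches L-position I → W
A: only reaches D(W), which is W → L
E: only reaches G(W), which is W → L
C: reaches L-position E → W
From C, the L positions reachable in one move are: E, I. Any move reaching one of these is winning.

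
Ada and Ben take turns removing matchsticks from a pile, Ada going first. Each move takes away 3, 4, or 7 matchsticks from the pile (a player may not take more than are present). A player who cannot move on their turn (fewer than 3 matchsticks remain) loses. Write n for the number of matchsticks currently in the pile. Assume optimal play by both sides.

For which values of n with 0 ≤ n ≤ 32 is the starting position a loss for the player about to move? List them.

Classify positions by backward induction: terminal positions (no move available) are L. From any other position, the mover wins iff some move reaches an L.
n=0: no move → L
n=1: no move → L
n=2: no move → L
n=3: →0(L), so W
n=4: →1(L), so W
n=5: →2(L), so W
n=6: →2(L), so W
n=7: →0(L), so W
n=8: →1(L), so W
n=9: →2(L), so W
n=10: →7(W), 6(W), 3(W) — all W, so L
n=11: →8(W), 7(W), 4(W) — all W, so L
n=12: →9(W), 8(W), 5(W) — all W, so L
n=13: →10(L), so W
n=14: →11(L), so W
n=15: →12(L), so W
n=16: →12(L), so W
n=17: →10(L), so W
n=18: →11(L), so W
n=19: →12(L), so W
n=20: →17(W), 16(W), 13(W) — all W, so L
n=21: →18(W), 17(W), 14(W) — all W, so L
n=22: →19(W), 18(W), 15(W) — all W, so L
n=23: →20(L), so W
n=24: →21(L), so W
n=25: →22(L), so W
n=26: →22(L), so W
n=27: →20(L), so W
n=28: →21(L), so W
n=29: →22(L), so W
n=30: →27(W), 26(W), 23(W) — all W, so L
n=31: →28(W), 27(W), 24(W) — all W, so L
n=32: →29(W), 28(W), 25(W) — all W, so L
The losing starting values of n are exactly the entries labelled L in this table (12 of them).

0, 1, 2, 10, 11, 12, 20, 21, 22, 30, 31, 32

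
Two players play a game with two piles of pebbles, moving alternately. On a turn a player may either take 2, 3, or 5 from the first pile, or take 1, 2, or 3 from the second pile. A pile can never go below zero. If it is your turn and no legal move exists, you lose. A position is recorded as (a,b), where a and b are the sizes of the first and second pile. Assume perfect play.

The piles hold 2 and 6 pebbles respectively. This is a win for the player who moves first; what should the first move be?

Label each position W (a win for the player to move) or L (a loss). A position with no legal move is L; any other position is W exactly when some move reaches an L, and L when every move reaches a W.
No move ever increases a pile, so every position that can arise here has a ≤ 2 and b ≤ 6; it is enough to label the cells with 0 ≤ a ≤ 2 and 0 ≤ b ≤ 6.
Every move lowers a or b (never raises either), so fill the grid row by row in increasing a, and left to right within a row: each cell's successors are then already labelled.
      b=0  b=1  b=2  b=3  b=4  b=5  b=6
a=0:    L    W    W    W    L    W    W
a=1:    L    W    W    W    L    W    W
a=2:    W    L    W    W    W    L    W
Cells with no legal move (terminal, hence L): (0,0), (1,0).
The remaining L cells, each justified by listing all of its moves:
(0,4): →(0,3)(W), (0,2)(W), (0,1)(W) — all W, so L
(1,4): →(1,3)(W), (1,2)(W), (1,1)(W) — all W, so L
(2,1): →(0,1)(W), (2,0)(W) — all W, so L
(2,5): →(0,5)(W), (2,4)(W), (2,3)(W), (2,2)(W) — all W, so L
Every other cell has at least one move into one of the L cells above, so it is W.
From (2,6), the L positions reachable in one move are: (2,5).

Move to (2,5).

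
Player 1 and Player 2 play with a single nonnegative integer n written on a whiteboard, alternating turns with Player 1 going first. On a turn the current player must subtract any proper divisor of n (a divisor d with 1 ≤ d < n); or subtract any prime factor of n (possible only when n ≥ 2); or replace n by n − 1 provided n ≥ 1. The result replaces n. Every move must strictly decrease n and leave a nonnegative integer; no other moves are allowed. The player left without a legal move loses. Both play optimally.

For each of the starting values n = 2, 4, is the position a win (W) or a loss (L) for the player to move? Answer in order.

2: W, 4: L

Positions with no move are L. A position that does have a move is losing for the player to move precisely when every available move leads to a winning position for the opponent. Fill in the labels:
n=0: no move → L
n=1: can move to 0, which is L ⇒ W
n=2: can move to 0, which is L ⇒ W
n=3: can move to 0, which is L ⇒ W
n=4: moves to 2(W), 3(W); every one is W ⇒ L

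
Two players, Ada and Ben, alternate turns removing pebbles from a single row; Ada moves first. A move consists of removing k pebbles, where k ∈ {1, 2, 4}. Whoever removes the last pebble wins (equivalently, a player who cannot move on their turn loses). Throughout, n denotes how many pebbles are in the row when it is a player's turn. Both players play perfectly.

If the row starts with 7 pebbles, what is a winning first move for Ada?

Build the W/L table. Terminal = L. A non-terminal position is W if it has a move to some L; otherwise it is L.
n=0: no move → L
n=1: reaches L-position 0 → W
n=2: reaches L-position 0 → W
n=3: only reaches 2(W), 1(W), all W → L
n=4: reaches L-position 3 → W
n=5: reaches L-position 3 → W
n=6: only reaches 5(W), 4(W), 2(W), all W → L
n=7: reaches L-position 6 → W
From 7, the L positions reachable in one move are: 6, 3. Any move reaching one of these is winning.

Remove 1, leaving 6.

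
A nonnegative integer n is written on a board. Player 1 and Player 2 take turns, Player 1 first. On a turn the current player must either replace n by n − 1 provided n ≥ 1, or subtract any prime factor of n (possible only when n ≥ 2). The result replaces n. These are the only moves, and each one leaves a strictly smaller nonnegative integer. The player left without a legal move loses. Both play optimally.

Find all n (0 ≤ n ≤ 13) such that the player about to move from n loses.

0, 4, 8, 12

Label each position W (a win for the player to move) or L (a loss). A position with no legal move is L; any other position is W exactly when some move reaches an L, and L when every move reaches a W.
n=0: no move → L
n=1: →0(L), so W
n=2: →0(L), so W
n=3: →0(L), so W
n=4: →2(W), 3(W) — all W, so L
n=5: →0(L), so W
n=6: →4(L), so W
n=7: →0(L), so W
n=8: →6(W), 7(W) — all W, so L
n=9: →8(L), so W
n=10: →8(L), so W
n=11: →0(L), so W
n=12: →9(W), 10(W), 11(W) — all W, so L
n=13: →0(L), so W
The losing starting values of n are exactly the entries labelled L in this table (4 of them).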